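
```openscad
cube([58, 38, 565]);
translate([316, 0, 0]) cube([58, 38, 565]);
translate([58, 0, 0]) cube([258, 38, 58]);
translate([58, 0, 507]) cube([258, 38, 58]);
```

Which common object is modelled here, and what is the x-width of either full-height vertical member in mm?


A picture frame. The border width is 58 mm.

Four thin pieces enclosing a rectangular opening — a picture frame. The two full-height stiles are 565 mm tall; the top rail sits at z = 507 and is 58 mm tall, so the border above the opening is 565 − 507 = 58 mm, matching the stile x-width.


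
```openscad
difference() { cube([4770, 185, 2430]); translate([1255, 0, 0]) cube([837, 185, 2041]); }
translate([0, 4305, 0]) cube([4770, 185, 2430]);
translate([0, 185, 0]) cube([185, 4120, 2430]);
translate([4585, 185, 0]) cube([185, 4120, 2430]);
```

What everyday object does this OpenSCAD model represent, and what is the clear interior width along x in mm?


A single room. The interior width is 4400 mm.

Four walls enclosing a rectangle with a door in the front wall — a room. Outside width 4770 minus two 185 mm walls gives 4400 mm.


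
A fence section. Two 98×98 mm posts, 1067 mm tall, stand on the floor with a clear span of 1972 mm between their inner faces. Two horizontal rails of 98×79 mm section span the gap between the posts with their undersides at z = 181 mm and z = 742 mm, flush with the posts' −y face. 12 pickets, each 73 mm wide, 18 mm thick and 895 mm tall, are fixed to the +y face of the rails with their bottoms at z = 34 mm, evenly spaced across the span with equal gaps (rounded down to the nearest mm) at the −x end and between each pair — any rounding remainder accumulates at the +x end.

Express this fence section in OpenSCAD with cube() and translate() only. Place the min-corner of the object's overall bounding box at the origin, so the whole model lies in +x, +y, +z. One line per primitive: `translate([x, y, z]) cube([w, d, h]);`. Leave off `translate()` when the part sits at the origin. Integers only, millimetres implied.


cube([98, 98, 1067]);
translate([2070, 0, 0]) cube([98, 98, 1067]);
translate([98, 0, 181]) cube([1972, 98, 79]);
translate([98, 0, 742]) cube([1972, 98, 79]);
translate([182, 98, 34]) cube([73, 18, 895]);
translate([339, 98, 34]) cube([73, 18, 895]);
translate([496, 98, 34]) cube([73, 18, 895]);
translate([653, 98, 34]) cube([73, 18, 895]);
translate([810, 98, 34]) cube([73, 18, 895]);
translate([967, 98, 34]) cube([73, 18, 895]);
translate([1124, 98, 34]) cube([73, 18, 895]);
translate([1281, 98, 34]) cube([73, 18, 895]);
translate([1438, 98, 34]) cube([73, 18, 895]);
translate([1595, 98, 34]) cube([73, 18, 895]);
translate([1752, 98, 34]) cube([73, 18, 895]);
translate([1909, 98, 34]) cube([73, 18, 895]);


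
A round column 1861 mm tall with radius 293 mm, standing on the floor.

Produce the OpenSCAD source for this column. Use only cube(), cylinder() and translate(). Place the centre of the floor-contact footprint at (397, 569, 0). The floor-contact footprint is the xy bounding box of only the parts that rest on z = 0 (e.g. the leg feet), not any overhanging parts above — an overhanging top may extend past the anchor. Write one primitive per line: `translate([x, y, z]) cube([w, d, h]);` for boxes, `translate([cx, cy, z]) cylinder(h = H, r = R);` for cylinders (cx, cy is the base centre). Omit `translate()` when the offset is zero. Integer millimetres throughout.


translate([397, 569, 0]) cylinder(h = 1861, r = 293);


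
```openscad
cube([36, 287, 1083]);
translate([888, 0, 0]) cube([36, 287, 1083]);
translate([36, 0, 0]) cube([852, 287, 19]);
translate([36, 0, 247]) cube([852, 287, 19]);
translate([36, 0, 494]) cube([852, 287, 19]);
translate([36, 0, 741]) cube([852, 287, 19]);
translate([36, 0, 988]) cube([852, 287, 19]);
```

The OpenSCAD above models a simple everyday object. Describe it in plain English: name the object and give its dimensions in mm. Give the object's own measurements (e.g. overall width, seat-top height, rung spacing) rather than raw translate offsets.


An open bookshelf. Two side panels, each 36 mm thick, 287 mm deep and 1083 mm tall, stand 924 mm apart (outside-to-outside). Between them sit 5 shelves, each 19 mm thick and 287 mm deep, spanning the full gap between the sides. The bottom shelf rests on the floor (its underside at z = 0) and the clear gap between one shelf's top and the next shelf's underside is 228 mm.


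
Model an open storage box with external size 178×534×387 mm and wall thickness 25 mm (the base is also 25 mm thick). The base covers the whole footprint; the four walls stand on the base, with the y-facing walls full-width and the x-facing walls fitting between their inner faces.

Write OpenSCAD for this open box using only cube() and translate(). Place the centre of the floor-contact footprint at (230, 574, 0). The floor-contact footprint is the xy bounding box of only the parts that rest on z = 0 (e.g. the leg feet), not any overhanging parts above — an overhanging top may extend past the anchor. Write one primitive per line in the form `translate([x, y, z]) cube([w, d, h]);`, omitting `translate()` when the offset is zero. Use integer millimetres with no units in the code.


translate([141, 307, 0]) cube([178, 534, 25]);
translate([141, 307, 25]) cube([178, 25, 362]);
translate([141, 816, 25]) cube([178, 25, 362]);
translate([141, 332, 25]) cube([25, 484, 362]);
translate([294, 332, 25]) cube([25, 484, 362]);


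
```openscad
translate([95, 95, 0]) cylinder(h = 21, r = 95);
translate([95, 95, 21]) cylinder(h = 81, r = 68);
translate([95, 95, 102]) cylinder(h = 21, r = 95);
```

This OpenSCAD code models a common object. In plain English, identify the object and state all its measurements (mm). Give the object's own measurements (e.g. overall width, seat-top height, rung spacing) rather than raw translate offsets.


A spool: two coaxial disc flanges of radius 95 mm and thickness 21 mm, joined by a core cylinder of radius 68 mm and height 81 mm. The lower flange rests on z = 0 and the three cylinders share a vertical axis.


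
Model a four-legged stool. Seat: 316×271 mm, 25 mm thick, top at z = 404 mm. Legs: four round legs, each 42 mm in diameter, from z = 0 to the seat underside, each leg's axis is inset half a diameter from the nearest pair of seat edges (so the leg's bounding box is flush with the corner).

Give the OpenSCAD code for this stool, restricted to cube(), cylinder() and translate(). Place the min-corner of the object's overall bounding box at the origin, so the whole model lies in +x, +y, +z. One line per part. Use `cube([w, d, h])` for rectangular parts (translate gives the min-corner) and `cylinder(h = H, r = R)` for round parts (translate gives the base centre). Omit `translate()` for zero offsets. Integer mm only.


translate([0, 0, 379]) cube([316, 271, 25]);
translate([21, 21, 0]) cylinder(h = 379, r = 21);
translate([295, 21, 0]) cylinder(h = 379, r = 21);
translate([21, 250, 0]) cylinder(h = 379, r = 21);
translate([295, 250, 0]) cylinder(h = 379, r = 21);


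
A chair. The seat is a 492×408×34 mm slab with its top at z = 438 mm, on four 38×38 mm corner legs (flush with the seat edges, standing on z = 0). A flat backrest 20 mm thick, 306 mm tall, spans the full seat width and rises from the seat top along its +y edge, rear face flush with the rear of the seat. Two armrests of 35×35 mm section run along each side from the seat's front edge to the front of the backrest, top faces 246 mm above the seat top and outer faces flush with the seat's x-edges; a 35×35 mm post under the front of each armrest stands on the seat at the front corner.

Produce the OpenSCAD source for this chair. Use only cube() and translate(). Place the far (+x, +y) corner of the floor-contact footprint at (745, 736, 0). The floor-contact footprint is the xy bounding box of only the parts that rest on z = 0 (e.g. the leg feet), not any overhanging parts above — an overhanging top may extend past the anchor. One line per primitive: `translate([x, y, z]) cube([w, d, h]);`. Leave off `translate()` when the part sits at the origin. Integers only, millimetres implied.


translate([253, 328, 404]) cube([492, 408, 34]);
translate([253, 328, 0]) cube([38, 38, 404]);
translate([707, 328, 0]) cube([38, 38, 404]);
translate([253, 698, 0]) cube([38, 38, 404]);
translate([707, 698, 0]) cube([38, 38, 404]);
translate([253, 716, 438]) cube([492, 20, 306]);
translate([253, 328, 649]) cube([35, 388, 35]);
translate([710, 328, 649]) cube([35, 388, 35]);
translate([253, 328, 438]) cube([35, 35, 211]);
translate([710, 328, 438]) cube([35, 35, 211]);


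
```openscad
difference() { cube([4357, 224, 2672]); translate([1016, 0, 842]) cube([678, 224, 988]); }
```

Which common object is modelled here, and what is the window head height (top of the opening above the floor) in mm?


A wall with a window opening. The window head height is 1830 mm.

A wall with a rectangular opening subtracted — a window. Sill at z = 842, opening 988 mm tall, so the head is at 842 + 988 = 1830 mm.


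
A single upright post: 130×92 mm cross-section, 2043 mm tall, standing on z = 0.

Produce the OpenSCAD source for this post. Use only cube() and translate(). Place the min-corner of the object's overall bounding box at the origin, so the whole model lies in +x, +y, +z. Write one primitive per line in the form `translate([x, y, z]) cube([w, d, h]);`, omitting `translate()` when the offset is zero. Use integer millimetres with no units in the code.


cube([130, 92, 2043]);


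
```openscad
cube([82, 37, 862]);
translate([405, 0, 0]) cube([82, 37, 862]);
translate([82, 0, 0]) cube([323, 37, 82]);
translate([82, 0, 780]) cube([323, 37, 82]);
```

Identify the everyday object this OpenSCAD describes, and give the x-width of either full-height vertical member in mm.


A picture frame. The border width is 82 mm.

Four thin pieces enclosing a rectangular opening — a picture frame. The two full-height stiles are 862 mm tall; the top rail sits at z = 780 and is 82 mm tall, so the border above the opening is 862 − 780 = 82 mm, matching the stile x-width.


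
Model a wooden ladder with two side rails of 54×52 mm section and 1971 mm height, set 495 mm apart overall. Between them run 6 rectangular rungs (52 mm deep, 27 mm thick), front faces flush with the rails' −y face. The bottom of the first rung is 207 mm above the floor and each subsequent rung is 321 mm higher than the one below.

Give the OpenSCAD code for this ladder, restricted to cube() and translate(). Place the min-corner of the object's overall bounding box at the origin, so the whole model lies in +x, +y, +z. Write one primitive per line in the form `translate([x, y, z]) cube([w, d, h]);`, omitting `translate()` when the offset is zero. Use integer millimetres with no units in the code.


cube([54, 52, 1971]);
translate([441, 0, 0]) cube([54, 52, 1971]);
translate([54, 0, 207]) cube([387, 52, 27]);
translate([54, 0, 528]) cube([387, 52, 27]);
translate([54, 0, 849]) cube([387, 52, 27]);
translate([54, 0, 1170]) cube([387, 52, 27]);
translate([54, 0, 1491]) cube([387, 52, 27]);
translate([54, 0, 1812]) cube([387, 52, 27]);


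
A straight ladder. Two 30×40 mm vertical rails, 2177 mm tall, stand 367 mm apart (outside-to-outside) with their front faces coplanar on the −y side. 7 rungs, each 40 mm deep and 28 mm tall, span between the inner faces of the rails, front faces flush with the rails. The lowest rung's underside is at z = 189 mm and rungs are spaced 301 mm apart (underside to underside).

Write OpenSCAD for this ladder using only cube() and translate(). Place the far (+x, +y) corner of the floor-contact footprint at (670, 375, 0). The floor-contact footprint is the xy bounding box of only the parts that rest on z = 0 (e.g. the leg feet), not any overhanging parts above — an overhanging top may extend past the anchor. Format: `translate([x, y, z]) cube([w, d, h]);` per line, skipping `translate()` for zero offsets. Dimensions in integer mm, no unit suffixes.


translate([303, 335, 0]) cube([30, 40, 2177]);
translate([640, 335, 0]) cube([30, 40, 2177]);
translate([333, 335, 189]) cube([307, 40, 28]);
translate([333, 335, 490]) cube([307, 40, 28]);
translate([333, 335, 791]) cube([307, 40, 28]);
translate([333, 335, 1092]) cube([307, 40, 28]);
translate([333, 335, 1393]) cube([307, 40, 28]);
translate([333, 335, 1694]) cube([307, 40, 28]);
translate([333, 335, 1995]) cube([307, 40, 28]);


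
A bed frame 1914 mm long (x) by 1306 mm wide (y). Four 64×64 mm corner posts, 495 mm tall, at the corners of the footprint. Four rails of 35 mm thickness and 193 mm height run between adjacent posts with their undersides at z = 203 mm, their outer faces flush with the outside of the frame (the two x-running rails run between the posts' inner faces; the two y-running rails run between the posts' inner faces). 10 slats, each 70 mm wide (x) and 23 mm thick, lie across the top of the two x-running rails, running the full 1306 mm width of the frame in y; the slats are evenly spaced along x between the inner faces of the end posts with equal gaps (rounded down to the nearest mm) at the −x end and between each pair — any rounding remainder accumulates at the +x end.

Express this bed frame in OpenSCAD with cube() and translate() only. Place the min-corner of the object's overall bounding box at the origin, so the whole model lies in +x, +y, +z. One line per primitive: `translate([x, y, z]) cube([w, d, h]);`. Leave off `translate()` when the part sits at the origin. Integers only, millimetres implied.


// slat z = rail_z + rail_h = 203 + 193 = 396
// slat gap = ⌊(1786 − 10·70) / 11⌋ = 98
cube([64, 64, 495]);
translate([0, 1242, 0]) cube([64, 64, 495]);
translate([1850, 0, 0]) cube([64, 64, 495]);
translate([1850, 1242, 0]) cube([64, 64, 495]);
translate([64, 0, 203]) cube([1786, 35, 193]);
translate([64, 1271, 203]) cube([1786, 35, 193]);
translate([0, 64, 203]) cube([35, 1178, 193]);
translate([1879, 64, 203]) cube([35, 1178, 193]);
translate([162, 0, 396]) cube([70, 1306, 23]);
translate([330, 0, 396]) cube([70, 1306, 23]);
translate([498, 0, 396]) cube([70, 1306, 23]);
translate([666, 0, 396]) cube([70, 1306, 23]);
translate([834, 0, 396]) cube([70, 1306, 23]);
translate([1002, 0, 396]) cube([70, 1306, 23]);
translate([1170, 0, 396]) cube([70, 1306, 23]);
translate([1338, 0, 396]) cube([70, 1306, 23]);
translate([1506, 0, 396]) cube([70, 1306, 23]);
translate([1674, 0, 396]) cube([70, 1306, 23]);


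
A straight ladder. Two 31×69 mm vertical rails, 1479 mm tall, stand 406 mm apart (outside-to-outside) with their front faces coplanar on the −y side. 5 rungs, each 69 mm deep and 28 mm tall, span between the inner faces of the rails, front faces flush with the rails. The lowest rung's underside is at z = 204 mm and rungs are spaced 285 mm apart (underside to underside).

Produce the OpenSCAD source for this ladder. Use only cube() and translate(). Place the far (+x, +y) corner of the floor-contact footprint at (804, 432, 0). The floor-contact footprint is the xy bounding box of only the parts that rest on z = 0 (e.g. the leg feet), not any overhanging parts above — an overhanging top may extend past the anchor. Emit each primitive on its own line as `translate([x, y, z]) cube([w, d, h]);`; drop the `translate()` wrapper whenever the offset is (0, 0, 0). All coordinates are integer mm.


translate([398, 363, 0]) cube([31, 69, 1479]);
translate([773, 363, 0]) cube([31, 69, 1479]);
translate([429, 363, 204]) cube([344, 69, 28]);
translate([429, 363, 489]) cube([344, 69, 28]);
translate([429, 363, 774]) cube([344, 69, 28]);
translate([429, 363, 1059]) cube([344, 69, 28]);
translate([429, 363, 1344]) cube([344, 69, 28]);


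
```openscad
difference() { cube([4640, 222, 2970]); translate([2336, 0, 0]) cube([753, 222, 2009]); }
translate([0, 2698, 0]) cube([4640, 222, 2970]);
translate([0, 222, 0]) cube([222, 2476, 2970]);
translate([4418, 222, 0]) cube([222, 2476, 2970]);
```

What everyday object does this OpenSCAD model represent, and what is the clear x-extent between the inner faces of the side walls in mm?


A single room. The interior width is 4196 mm.

Four walls enclosing a rectangle with a door in the front wall — a room. Outside width 4640 minus two 222 mm walls gives 4196 mm.


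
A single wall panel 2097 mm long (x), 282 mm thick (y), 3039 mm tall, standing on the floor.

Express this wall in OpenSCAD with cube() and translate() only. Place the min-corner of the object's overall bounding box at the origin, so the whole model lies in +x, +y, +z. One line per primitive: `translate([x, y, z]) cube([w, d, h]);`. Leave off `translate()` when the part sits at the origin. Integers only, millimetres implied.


cube([2097, 282, 3039]);


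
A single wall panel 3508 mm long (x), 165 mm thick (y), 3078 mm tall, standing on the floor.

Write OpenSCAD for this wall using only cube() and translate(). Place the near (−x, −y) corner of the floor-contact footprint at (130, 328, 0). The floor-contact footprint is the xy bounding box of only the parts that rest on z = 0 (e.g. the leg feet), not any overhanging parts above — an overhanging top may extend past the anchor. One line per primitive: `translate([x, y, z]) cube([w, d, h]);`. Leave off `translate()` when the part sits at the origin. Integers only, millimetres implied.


translate([130, 328, 0]) cube([3508, 165, 3078]);


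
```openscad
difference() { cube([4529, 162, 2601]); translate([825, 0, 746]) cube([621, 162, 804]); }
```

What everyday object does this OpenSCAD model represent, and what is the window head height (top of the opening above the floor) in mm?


A wall with a window opening. The window head height is 1550 mm.

A wall with a rectangular opening subtracted — a window. Sill at z = 746, opening 804 mm tall, so the head is at 746 + 804 = 1550 mm.


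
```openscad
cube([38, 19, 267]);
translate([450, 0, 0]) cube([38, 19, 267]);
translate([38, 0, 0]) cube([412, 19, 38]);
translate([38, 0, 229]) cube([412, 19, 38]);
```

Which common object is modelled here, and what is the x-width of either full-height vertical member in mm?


A picture frame. The border width is 38 mm.

Four thin pieces enclosing a rectangular opening — a picture frame. The two full-height stiles are 267 mm tall; the top rail sits at z = 229 and is 38 mm tall, so the border above the opening is 267 − 229 = 38 mm, matching the stile x-width.


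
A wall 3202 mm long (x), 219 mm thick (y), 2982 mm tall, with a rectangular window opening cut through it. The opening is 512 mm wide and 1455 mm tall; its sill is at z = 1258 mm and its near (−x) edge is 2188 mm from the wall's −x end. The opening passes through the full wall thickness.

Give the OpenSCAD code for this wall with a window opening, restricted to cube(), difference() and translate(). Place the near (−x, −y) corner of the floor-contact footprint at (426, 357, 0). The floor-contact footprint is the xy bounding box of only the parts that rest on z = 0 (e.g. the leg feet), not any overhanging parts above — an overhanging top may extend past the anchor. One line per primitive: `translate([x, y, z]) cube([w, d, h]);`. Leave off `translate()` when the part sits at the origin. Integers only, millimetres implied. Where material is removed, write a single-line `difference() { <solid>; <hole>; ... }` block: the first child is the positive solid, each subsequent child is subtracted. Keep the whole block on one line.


difference() { translate([426, 357, 0]) cube([3202, 219, 2982]); translate([2614, 357, 1258]) cube([512, 219, 1455]); }


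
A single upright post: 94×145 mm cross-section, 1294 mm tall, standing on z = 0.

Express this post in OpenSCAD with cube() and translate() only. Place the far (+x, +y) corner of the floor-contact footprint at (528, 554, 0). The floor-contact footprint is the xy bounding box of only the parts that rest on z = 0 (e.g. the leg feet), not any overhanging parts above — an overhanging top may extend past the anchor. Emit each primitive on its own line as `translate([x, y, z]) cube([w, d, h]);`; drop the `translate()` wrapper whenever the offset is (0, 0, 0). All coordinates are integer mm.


translate([434, 409, 0]) cube([94, 145, 1294]);


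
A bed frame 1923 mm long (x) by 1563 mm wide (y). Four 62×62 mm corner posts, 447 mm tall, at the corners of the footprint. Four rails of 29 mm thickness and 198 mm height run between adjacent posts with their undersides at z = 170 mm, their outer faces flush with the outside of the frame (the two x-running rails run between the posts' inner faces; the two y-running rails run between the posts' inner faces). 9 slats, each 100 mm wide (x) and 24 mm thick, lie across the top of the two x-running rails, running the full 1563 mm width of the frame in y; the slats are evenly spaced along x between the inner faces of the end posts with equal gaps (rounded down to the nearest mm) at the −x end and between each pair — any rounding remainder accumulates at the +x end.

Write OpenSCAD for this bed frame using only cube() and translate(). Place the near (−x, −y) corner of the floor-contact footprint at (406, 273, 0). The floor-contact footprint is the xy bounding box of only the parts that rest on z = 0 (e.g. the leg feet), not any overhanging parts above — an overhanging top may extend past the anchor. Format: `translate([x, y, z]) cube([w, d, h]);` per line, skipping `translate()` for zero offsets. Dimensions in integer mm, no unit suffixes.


// slat z = rail_z + rail_h = 170 + 198 = 368
// slat gap = ⌊(1799 − 9·100) / 10⌋ = 89
translate([406, 273, 0]) cube([62, 62, 447]);
translate([406, 1774, 0]) cube([62, 62, 447]);
translate([2267, 273, 0]) cube([62, 62, 447]);
translate([2267, 1774, 0]) cube([62, 62, 447]);
translate([468, 273, 170]) cube([1799, 29, 198]);
translate([468, 1807, 170]) cube([1799, 29, 198]);
translate([406, 335, 170]) cube([29, 1439, 198]);
translate([2300, 335, 170]) cube([29, 1439, 198]);
translate([557, 273, 368]) cube([100, 1563, 24]);
translate([746, 273, 368]) cube([100, 1563, 24]);
translate([935, 273, 368]) cube([100, 1563, 24]);
translate([1124, 273, 368]) cube([100, 1563, 24]);
translate([1313, 273, 368]) cube([100, 1563, 24]);
translate([1502, 273, 368]) cube([100, 1563, 24]);
translate([1691, 273, 368]) cube([100, 1563, 24]);
translate([1880, 273, 368]) cube([100, 1563, 24]);
translate([2069, 273, 368]) cube([100, 1563, 24]);


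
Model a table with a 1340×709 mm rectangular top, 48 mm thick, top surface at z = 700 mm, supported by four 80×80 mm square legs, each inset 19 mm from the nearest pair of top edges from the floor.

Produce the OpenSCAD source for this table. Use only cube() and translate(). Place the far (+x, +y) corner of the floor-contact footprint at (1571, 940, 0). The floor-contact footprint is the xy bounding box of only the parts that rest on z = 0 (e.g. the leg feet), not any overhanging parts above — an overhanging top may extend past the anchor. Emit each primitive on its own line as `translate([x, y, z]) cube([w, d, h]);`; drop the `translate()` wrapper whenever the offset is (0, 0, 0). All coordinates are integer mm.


// leg_h = 700 - 48 = 652
translate([250, 250, 652]) cube([1340, 709, 48]);
translate([269, 269, 0]) cube([80, 80, 652]);
translate([1491, 269, 0]) cube([80, 80, 652]);
translate([269, 860, 0]) cube([80, 80, 652]);
translate([1491, 860, 0]) cube([80, 80, 652]);


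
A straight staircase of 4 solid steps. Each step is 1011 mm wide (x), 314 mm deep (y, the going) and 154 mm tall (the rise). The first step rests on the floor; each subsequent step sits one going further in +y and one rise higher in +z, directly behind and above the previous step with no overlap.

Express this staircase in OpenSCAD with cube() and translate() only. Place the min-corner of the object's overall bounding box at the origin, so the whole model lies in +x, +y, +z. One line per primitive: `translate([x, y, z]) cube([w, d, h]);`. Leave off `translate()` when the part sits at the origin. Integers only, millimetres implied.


cube([1011, 314, 154]);
translate([0, 314, 154]) cube([1011, 314, 154]);
translate([0, 628, 308]) cube([1011, 314, 154]);
translate([0, 942, 462]) cube([1011, 314, 154]);


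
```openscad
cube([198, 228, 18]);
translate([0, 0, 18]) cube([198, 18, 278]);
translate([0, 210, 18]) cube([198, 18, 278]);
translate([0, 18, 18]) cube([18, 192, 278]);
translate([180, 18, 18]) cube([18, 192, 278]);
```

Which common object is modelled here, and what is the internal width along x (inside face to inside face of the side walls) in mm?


An open box. The internal width is 162 mm.

A 198×228 base slab with four walls standing on it — an open box. The base is 198 mm wide and the walls are 18 mm thick, so the internal width is 198 − 2 × 18 = 162 mm.


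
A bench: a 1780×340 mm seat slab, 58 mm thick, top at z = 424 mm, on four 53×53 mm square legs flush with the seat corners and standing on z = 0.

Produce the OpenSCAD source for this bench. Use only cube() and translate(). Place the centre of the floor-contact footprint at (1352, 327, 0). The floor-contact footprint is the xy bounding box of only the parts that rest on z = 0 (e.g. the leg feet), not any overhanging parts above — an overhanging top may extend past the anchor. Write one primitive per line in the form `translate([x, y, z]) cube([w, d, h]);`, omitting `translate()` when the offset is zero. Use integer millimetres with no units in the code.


// leg_h = 424 − 58 = 366
translate([462, 157, 366]) cube([1780, 340, 58]);
translate([462, 157, 0]) cube([53, 53, 366]);
translate([462, 444, 0]) cube([53, 53, 366]);
translate([2189, 157, 0]) cube([53, 53, 366]);
translate([2189, 444, 0]) cube([53, 53, 366]);


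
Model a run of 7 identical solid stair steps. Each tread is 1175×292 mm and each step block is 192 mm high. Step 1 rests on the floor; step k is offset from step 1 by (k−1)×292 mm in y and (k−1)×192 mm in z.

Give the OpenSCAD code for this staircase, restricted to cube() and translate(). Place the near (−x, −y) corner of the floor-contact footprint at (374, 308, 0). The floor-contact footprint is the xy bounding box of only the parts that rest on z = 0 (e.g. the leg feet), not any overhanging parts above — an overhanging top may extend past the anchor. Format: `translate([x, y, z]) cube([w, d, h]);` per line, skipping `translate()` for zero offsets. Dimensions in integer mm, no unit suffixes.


translate([374, 308, 0]) cube([1175, 292, 192]);
translate([374, 600, 192]) cube([1175, 292, 192]);
translate([374, 892, 384]) cube([1175, 292, 192]);
translate([374, 1184, 576]) cube([1175, 292, 192]);
translate([374, 1476, 768]) cube([1175, 292, 192]);
translate([374, 1768, 960]) cube([1175, 292, 192]);
translate([374, 2060, 1152]) cube([1175, 292, 192]);


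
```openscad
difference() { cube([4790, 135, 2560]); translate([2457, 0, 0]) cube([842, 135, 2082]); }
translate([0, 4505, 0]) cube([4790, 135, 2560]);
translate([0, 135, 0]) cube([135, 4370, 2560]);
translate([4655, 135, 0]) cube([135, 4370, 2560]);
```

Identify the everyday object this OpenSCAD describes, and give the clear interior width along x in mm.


A single room. The interior width is 4520 mm.

Four walls enclosing a rectangle with a door in the front wall — a room. Outside width 4790 minus two 135 mm walls gives 4520 mm.


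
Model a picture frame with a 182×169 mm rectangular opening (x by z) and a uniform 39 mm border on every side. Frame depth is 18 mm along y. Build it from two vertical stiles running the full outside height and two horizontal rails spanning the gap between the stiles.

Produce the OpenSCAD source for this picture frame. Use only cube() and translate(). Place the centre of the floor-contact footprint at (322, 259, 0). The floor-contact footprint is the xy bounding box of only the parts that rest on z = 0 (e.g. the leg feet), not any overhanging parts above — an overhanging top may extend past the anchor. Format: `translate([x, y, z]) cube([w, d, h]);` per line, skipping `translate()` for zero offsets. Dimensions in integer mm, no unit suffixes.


translate([192, 250, 0]) cube([39, 18, 247]);
translate([413, 250, 0]) cube([39, 18, 247]);
translate([231, 250, 0]) cube([182, 18, 39]);
translate([231, 250, 208]) cube([182, 18, 39]);


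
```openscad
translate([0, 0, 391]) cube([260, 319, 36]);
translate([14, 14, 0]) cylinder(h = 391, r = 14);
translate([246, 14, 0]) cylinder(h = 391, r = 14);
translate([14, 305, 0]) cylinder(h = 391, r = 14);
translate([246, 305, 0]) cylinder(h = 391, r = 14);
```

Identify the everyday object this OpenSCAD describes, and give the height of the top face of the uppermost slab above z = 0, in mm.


A stool. The seat height is 427 mm.

A 260×319×36 slab at z = 391 on four corner cylinders — a stool. The seat top is 391 + 36 = 427 mm.


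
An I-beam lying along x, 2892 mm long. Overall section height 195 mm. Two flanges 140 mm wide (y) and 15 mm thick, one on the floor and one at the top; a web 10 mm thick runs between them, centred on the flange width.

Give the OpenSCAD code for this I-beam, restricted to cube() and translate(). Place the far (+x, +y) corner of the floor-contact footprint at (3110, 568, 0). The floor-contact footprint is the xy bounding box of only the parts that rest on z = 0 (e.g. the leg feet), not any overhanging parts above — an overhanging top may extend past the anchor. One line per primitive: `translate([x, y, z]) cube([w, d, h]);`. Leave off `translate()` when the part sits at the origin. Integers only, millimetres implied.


translate([218, 428, 0]) cube([2892, 140, 15]);
translate([218, 493, 15]) cube([2892, 10, 165]);
translate([218, 428, 180]) cube([2892, 140, 15]);


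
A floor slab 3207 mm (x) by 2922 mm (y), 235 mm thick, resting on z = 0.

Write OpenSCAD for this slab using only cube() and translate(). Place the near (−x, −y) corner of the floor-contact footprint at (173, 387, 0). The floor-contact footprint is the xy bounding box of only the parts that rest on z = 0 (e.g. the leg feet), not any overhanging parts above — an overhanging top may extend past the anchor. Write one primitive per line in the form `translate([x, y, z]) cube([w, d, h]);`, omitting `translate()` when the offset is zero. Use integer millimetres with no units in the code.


translate([173, 387, 0]) cube([3207, 2922, 235]);


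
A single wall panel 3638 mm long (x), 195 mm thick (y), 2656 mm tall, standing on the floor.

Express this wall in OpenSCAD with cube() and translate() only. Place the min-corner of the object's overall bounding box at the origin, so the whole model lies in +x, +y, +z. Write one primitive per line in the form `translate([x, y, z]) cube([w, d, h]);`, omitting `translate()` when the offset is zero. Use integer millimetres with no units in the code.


cube([3638, 195, 2656]);


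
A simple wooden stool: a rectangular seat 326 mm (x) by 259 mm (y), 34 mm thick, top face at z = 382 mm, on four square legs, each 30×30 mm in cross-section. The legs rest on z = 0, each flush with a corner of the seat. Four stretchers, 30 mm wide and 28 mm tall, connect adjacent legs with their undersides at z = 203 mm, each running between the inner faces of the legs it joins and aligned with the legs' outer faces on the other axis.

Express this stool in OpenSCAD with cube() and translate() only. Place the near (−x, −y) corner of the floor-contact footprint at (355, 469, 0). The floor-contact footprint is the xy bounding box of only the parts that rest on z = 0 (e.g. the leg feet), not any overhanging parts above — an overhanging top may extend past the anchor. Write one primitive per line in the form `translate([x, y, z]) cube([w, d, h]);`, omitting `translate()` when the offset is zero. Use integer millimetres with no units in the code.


// leg_h = 382 - 34 = 348
// stretcher span = 326 - 2*30 = 266
translate([355, 469, 348]) cube([326, 259, 34]);
translate([355, 469, 0]) cube([30, 30, 348]);
translate([651, 469, 0]) cube([30, 30, 348]);
translate([355, 698, 0]) cube([30, 30, 348]);
translate([651, 698, 0]) cube([30, 30, 348]);
translate([385, 469, 203]) cube([266, 30, 28]);
translate([385, 698, 203]) cube([266, 30, 28]);
translate([355, 499, 203]) cube([30, 199, 28]);
translate([651, 499, 203]) cube([30, 199, 28]);


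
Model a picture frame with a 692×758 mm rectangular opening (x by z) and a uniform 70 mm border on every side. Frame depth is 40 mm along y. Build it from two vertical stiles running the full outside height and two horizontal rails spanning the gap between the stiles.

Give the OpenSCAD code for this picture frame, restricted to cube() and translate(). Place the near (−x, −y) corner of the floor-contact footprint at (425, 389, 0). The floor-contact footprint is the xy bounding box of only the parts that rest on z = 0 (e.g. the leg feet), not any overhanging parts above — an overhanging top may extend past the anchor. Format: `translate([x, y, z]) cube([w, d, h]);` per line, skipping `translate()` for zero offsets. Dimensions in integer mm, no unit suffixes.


translate([425, 389, 0]) cube([70, 40, 898]);
translate([1187, 389, 0]) cube([70, 40, 898]);
translate([495, 389, 0]) cube([692, 40, 70]);
translate([495, 389, 828]) cube([692, 40, 70]);


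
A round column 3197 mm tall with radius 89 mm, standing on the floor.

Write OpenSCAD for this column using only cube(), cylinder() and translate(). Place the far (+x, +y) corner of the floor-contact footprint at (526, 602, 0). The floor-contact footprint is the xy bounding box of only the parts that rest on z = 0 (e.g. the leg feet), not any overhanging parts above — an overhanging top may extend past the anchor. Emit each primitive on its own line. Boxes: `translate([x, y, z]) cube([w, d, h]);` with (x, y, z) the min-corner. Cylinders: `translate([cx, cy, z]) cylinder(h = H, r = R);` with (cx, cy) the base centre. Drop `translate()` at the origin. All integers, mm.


translate([437, 513, 0]) cylinder(h = 3197, r = 89);


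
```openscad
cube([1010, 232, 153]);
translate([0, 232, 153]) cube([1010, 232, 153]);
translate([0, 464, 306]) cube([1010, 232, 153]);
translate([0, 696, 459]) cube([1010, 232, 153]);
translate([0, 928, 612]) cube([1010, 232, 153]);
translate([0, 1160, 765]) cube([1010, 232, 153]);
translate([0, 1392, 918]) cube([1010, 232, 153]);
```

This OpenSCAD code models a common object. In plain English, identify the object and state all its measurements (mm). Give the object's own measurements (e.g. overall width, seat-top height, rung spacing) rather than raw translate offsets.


A straight staircase of 7 solid steps. Each step is 1010 mm wide (x), 232 mm deep (y, the going) and 153 mm tall (the rise). The first step rests on the floor; each subsequent step sits one going further in +y and one rise higher in +z, directly behind and above the previous step with no overlap.


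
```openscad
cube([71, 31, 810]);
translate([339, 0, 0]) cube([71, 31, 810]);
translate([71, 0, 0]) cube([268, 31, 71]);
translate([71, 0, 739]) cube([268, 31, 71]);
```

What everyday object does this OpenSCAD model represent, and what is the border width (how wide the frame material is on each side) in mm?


A picture frame. The border width is 71 mm.

Four thin pieces enclosing a rectangular opening — a picture frame. The two full-height stiles are 810 mm tall; the top rail sits at z = 739 and is 71 mm tall, so the border above the opening is 810 − 739 = 71 mm, matching the stile x-width.


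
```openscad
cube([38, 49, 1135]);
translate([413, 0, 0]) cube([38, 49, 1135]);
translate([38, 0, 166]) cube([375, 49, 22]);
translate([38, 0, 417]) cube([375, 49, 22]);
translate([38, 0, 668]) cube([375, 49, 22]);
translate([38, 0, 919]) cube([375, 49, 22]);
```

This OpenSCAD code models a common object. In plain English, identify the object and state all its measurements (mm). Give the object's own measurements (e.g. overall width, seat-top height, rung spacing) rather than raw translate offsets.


A straight ladder. Two 38×49 mm vertical rails, 1135 mm tall, stand 451 mm apart (outside-to-outside) with their front faces coplanar on the −y side. 4 rungs, each 49 mm deep and 22 mm tall, span between the inner faces of the rails, front faces flush with the rails. The lowest rung's underside is at z = 166 mm and rungs are spaced 251 mm apart (underside to underside).


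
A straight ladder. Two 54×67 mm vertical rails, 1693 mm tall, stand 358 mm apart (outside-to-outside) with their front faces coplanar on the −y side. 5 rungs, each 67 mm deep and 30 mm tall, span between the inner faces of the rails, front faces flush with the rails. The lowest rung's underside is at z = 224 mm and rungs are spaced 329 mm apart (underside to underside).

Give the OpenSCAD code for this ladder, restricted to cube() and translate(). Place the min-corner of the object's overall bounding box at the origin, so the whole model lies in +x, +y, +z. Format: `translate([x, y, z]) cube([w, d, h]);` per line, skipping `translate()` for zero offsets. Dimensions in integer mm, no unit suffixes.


cube([54, 67, 1693]);
translate([304, 0, 0]) cube([54, 67, 1693]);
translate([54, 0, 224]) cube([250, 67, 30]);
translate([54, 0, 553]) cube([250, 67, 30]);
translate([54, 0, 882]) cube([250, 67, 30]);
translate([54, 0, 1211]) cube([250, 67, 30]);
translate([54, 0, 1540]) cube([250, 67, 30]);


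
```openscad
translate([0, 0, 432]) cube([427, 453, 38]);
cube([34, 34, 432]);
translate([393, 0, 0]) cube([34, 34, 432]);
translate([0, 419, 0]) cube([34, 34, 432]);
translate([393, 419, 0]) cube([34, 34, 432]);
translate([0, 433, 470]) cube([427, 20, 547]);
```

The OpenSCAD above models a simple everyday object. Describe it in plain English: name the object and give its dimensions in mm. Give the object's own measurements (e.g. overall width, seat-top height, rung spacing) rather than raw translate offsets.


A chair. The seat is a 427×453×38 mm slab with its top at z = 470 mm, on four 34×34 mm corner legs (flush with the seat edges, standing on z = 0). A flat backrest 20 mm thick, 547 mm tall, spans the full seat width and rises from the seat top along its +y edge, rear face flush with the rear of the seat.


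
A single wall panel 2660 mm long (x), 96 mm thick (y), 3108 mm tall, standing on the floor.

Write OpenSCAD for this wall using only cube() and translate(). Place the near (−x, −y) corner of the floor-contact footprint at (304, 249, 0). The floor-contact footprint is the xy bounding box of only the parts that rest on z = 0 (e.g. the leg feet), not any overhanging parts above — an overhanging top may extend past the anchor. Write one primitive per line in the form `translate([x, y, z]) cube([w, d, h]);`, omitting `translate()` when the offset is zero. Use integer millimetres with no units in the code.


translate([304, 249, 0]) cube([2660, 96, 3108]);


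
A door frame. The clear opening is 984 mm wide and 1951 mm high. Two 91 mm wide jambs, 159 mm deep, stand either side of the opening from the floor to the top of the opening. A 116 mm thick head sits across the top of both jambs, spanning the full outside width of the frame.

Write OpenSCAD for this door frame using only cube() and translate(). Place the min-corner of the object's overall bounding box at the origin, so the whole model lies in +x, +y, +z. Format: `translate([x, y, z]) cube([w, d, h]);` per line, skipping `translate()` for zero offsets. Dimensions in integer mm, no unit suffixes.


cube([91, 159, 1951]);
translate([1075, 0, 0]) cube([91, 159, 1951]);
translate([0, 0, 1951]) cube([1166, 159, 116]);


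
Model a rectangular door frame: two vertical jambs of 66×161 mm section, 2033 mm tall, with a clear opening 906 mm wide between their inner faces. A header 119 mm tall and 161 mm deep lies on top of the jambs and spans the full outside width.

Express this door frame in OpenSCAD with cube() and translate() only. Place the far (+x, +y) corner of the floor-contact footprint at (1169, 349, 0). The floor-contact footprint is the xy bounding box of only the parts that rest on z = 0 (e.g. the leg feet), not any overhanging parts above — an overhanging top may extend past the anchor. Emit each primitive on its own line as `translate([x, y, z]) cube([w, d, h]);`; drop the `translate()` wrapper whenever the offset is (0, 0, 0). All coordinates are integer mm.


translate([131, 188, 0]) cube([66, 161, 2033]);
translate([1103, 188, 0]) cube([66, 161, 2033]);
translate([131, 188, 2033]) cube([1038, 161, 119]);
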